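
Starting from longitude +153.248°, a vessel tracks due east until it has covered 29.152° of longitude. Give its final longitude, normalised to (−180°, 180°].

Start at +153.248°; shift +29.152° → +182.400°.
+182.400° lies outside (−180°, 180°]; subtract 360° → -177.600°.

-177.600°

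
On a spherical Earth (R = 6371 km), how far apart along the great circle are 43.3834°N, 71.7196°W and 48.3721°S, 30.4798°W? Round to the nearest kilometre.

Δλ = -30.4798 − -71.7196 = 41.2398°.
Δφ = -48.3721 − 43.3834 = -91.7555°.
a = sin²(Δφ/2) + cos φ₁ · cos φ₂ · sin²(Δλ/2) = 0.575193.
c = 2·atan2(√a, √(1−a)) = 1.72176 rad → d = 6371·c ≈ 10969.31 km.

10969 km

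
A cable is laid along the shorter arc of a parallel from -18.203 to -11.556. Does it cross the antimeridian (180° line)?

No

Signed shortest Δλ = ((-11.556 − -18.203 + 180) mod 360) − 180 = 6.647°.
Going east by 6.647° from -18.203° reaches -11.556° without touching 180°.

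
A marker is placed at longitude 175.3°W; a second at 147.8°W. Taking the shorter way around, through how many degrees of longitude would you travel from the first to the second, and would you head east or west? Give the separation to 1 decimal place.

Raw difference: -147.8 − -175.3 = 27.5°.
Normalise into (−180°, 180°]: 27.5° stays 27.5°.
Positive ⇒ the second point lies to the east; separation 27.5°.

27.5° east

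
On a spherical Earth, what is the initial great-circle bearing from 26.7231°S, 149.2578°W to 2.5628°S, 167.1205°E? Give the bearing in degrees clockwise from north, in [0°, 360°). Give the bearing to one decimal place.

Δλ = 167.1205 − -149.2578 = 316.3783°; wrapped into (−180°, 180°]: -43.6217°.
θ = atan2( sin Δλ · cos φ₂ , cos φ₁ · sin φ₂ − sin φ₁ · cos φ₂ · cos Δλ )
  = atan2(-0.68920, 0.28526) = -67.515° → normalised to [0°, 360°): 292.485°.

292.5°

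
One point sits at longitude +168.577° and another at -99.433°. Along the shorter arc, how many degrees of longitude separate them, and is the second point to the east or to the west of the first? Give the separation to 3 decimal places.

Raw difference: -99.433 − 168.577 = -268.01°.
Normalise into (−180°, 180°]: -268.01° + 360° = 91.99°.
Positive ⇒ the second point lies to the east; separation 91.990°.

91.990° east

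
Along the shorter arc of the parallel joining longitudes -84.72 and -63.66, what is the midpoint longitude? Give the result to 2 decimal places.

-74.19°

Signed shortest Δλ from -84.72° to -63.66° is +21.06°.
Midpoint longitude = -84.72° + (+21.06°)/2 = -84.72° + 10.53° = -74.19°.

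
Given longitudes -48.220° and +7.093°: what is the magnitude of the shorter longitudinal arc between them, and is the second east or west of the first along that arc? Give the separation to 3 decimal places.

Raw difference: 7.093 − -48.220 = 55.313°.
Normalise into (−180°, 180°]: 55.313° stays 55.313°.
Positive ⇒ the second point lies to the east; separation 55.313°.

55.313° east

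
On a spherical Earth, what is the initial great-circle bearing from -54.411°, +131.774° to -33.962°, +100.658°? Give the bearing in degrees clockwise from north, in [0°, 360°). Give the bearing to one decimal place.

300.5°

Δλ = 100.658 − 131.774 = -31.116°.
θ = atan2( sin Δλ · cos φ₂ , cos φ₁ · sin φ₂ − sin φ₁ · cos φ₂ · cos Δλ )
  = atan2(-0.42862, 0.25233) = -59.514° → normalised to [0°, 360°): 300.486°.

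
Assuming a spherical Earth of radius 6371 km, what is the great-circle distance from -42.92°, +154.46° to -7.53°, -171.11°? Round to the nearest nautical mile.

2793 nmi

Δλ = -171.11 − 154.46 = -325.57°; wrapped into (−180°, 180°]: 34.43°.
Δφ = -7.53 − -42.92 = 35.39°.
a = sin²(Δφ/2) + cos φ₁ · cos φ₂ · sin²(Δλ/2) = 0.155976.
c = 2·atan2(√a, √(1−a)) = 0.81200 rad → d = 6371·c ≈ 5173.25 km ≈ 2793.33 nmi.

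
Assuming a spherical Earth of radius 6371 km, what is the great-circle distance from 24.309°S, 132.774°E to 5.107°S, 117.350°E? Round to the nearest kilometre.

2698 km

Δλ = 117.350 − 132.774 = -15.424°.
Δφ = -5.107 − -24.309 = 19.202°.
a = sin²(Δφ/2) + cos φ₁ · cos φ₂ · sin²(Δλ/2) = 0.044164.
c = 2·atan2(√a, √(1−a)) = 0.42346 rad → d = 6371·c ≈ 2697.87 km.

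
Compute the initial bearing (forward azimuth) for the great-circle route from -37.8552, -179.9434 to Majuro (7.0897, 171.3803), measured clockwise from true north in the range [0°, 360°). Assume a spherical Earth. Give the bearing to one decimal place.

347.9°

Δλ = 171.3803 − -179.9434 = 351.3237°; wrapped into (−180°, 180°]: -8.6763°.
θ = atan2( sin Δλ · cos φ₂ , cos φ₁ · sin φ₂ − sin φ₁ · cos φ₂ · cos Δλ )
  = atan2(-0.14970, 0.69946) = -12.080° → normalised to [0°, 360°): 347.920°.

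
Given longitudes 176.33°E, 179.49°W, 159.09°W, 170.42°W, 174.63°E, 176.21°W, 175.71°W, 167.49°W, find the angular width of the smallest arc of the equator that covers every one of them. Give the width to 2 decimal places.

Sort the longitudes: -179.49°, -176.21°, -175.71°, -170.42°, -167.49°, -159.09°, +174.63°, +176.33°.
Eastward gaps between consecutive values (wrapping around): 3.28°, 0.50°, 5.29°, 2.93°, 8.40°, 333.72°, 1.70°, 4.18°.
Largest gap = 333.72° ⇒ minimal covering band is its complement: 360° − 333.72° = 26.28°.
Band runs from +174.63° eastward to -159.09°, crossing the antimeridian.

26.28°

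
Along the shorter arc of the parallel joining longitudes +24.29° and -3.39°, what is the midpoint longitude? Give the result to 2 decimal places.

+10.45°

Signed shortest Δλ from +24.29° to -3.39° is -27.68°.
Midpoint longitude = +24.29° + (-27.68°)/2 = +24.29° − 13.84° = +10.45°.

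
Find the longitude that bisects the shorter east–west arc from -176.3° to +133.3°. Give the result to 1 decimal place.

+158.5°

Signed shortest Δλ from -176.3° to +133.3° is -50.4°.
Midpoint longitude = -176.3° + (-50.4°)/2 = -176.3° − 25.2° = -201.5°.
Normalise into (−180°, 180°]: +158.5°.
(The naïve average (-176.3 + +133.3)/2 = -21.5° is on the wrong side of the globe.)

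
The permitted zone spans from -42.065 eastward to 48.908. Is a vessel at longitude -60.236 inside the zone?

Band width going east from -42.065° to +48.908°: ((48.908 − -42.065) mod 360) = 90.973°.
Offset of -60.236° east of the west edge: ((-60.236 − -42.065) mod 360) = 341.829°.
341.829° > 90.973° ⇒ outside.

No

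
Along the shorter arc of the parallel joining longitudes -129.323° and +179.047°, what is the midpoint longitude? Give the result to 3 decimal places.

-155.138°

Signed shortest Δλ from -129.323° to +179.047° is -51.630°.
Midpoint longitude = -129.323° + (-51.630°)/2 = -129.323° − 25.815° = -155.138°.
(The naïve average (-129.323 + +179.047)/2 = 24.862° is on the wrong side of the globe.)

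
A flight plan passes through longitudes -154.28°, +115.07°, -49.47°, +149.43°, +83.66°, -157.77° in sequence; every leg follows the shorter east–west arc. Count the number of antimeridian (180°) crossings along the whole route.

3

Leg 1: -154.28° → +115.07°, shortest Δλ = -90.65° (west) — crosses 180°.
Leg 2: +115.07° → -49.47°, shortest Δλ = -164.54° (west) — does not cross 180°.
Leg 3: -49.47° → +149.43°, shortest Δλ = -161.1° (west) — crosses 180°.
Leg 4: +149.43° → +83.66°, shortest Δλ = -65.77° (west) — does not cross 180°.
Leg 5: +83.66° → -157.77°, shortest Δλ = 118.57° (east) — crosses 180°.
Total crossings: 3.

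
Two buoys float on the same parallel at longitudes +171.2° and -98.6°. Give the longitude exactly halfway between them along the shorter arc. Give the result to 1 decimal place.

-143.7°

Signed shortest Δλ from +171.2° to -98.6° is +90.2°.
Midpoint longitude = +171.2° + (+90.2°)/2 = +171.2° + 45.1° = +216.3°.
Normalise into (−180°, 180°]: -143.7°.
(The naïve average (+171.2 + -98.6)/2 = 36.3° is on the wrong side of the globe.)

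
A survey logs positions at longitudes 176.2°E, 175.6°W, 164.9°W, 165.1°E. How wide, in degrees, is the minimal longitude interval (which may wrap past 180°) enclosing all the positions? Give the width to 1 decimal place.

Sort the longitudes: -175.6°, -164.9°, +165.1°, +176.2°.
Eastward gaps between consecutive values (wrapping around): 10.7°, 330.0°, 11.1°, 8.2°.
Largest gap = 330.0° ⇒ minimal covering band is its complement: 360° − 330.0° = 30.0°.
Band runs from +165.1° eastward to -164.9°, crossing the antimeridian.

30.0°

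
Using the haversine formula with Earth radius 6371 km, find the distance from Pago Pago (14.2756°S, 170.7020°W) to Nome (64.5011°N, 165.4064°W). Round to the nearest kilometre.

8771 km

Δλ = -165.4064 − -170.7020 = 5.2956°.
Δφ = 64.5011 − -14.2756 = 78.7767°.
a = sin²(Δφ/2) + cos φ₁ · cos φ₂ · sin²(Δλ/2) = 0.403574.
c = 2·atan2(√a, √(1−a)) = 1.37673 rad → d = 6371·c ≈ 8771.13 km.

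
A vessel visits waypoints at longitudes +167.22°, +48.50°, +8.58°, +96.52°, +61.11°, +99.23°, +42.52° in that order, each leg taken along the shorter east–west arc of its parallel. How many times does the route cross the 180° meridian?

Leg 1: +167.22° → +48.50°, shortest Δλ = -118.72° (west) — does not cross 180°.
Leg 2: +48.50° → +8.58°, shortest Δλ = -39.92° (west) — does not cross 180°.
Leg 3: +8.58° → +96.52°, shortest Δλ = 87.94° (east) — does not cross 180°.
Leg 4: +96.52° → +61.11°, shortest Δλ = -35.41° (west) — does not cross 180°.
Leg 5: +61.11° → +99.23°, shortest Δλ = 38.12° (east) — does not cross 180°.
Leg 6: +99.23° → +42.52°, shortest Δλ = -56.71° (west) — does not cross 180°.
Total crossings: 0.

0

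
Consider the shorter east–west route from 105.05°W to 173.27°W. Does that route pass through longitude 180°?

No

Signed shortest Δλ = ((-173.27 − -105.05 + 180) mod 360) − 180 = -68.22°.
Going west by 68.22° from -105.05° reaches -173.27° without touching 180°.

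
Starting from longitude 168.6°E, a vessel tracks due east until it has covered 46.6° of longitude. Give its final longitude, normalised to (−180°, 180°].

Start at +168.6°; shift +46.6° → +215.2°.
+215.2° lies outside (−180°, 180°]; subtract 360° → -144.8°.

144.8°W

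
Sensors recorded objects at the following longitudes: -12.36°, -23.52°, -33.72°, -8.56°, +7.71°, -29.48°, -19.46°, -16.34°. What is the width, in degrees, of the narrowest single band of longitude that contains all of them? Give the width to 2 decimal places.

41.43°

Sort the longitudes: -33.72°, -29.48°, -23.52°, -19.46°, -16.34°, -12.36°, -8.56°, +7.71°.
Eastward gaps between consecutive values (wrapping around): 4.24°, 5.96°, 4.06°, 3.12°, 3.98°, 3.80°, 16.27°, 318.57°.
Largest gap = 318.57° ⇒ minimal covering band is its complement: 360° − 318.57° = 41.43°.
Band runs from -33.72° eastward to +7.71°.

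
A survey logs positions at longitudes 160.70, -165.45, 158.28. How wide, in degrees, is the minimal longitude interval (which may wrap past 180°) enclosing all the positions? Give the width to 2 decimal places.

36.27°

Sort the longitudes: -165.45°, +158.28°, +160.70°.
Eastward gaps between consecutive values (wrapping around): 323.73°, 2.42°, 33.85°.
Largest gap = 323.73° ⇒ minimal covering band is its complement: 360° − 323.73° = 36.27°.
Band runs from +158.28° eastward to -165.45°, crossing the antimeridian.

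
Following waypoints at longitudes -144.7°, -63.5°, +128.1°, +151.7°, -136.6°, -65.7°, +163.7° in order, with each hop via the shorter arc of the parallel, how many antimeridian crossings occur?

Leg 1: -144.7° → -63.5°, shortest Δλ = 81.2° (east) — does not cross 180°.
Leg 2: -63.5° → +128.1°, shortest Δλ = -168.4° (west) — crosses 180°.
Leg 3: +128.1° → +151.7°, shortest Δλ = 23.6° (east) — does not cross 180°.
Leg 4: +151.7° → -136.6°, shortest Δλ = 71.7° (east) — crosses 180°.
Leg 5: -136.6° → -65.7°, shortest Δλ = 70.9° (east) — does not cross 180°.
Leg 6: -65.7° → +163.7°, shortest Δλ = -130.6° (west) — crosses 180°.
Total crossings: 3.

3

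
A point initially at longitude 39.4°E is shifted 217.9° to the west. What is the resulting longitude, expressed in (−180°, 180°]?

Start at +39.4°; shift −217.9° → -178.5°.
-178.5° already lies in (−180°, 180°].

178.5°W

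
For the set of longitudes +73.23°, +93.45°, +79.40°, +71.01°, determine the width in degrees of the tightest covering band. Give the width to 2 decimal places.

22.44°

Sort the longitudes: +71.01°, +73.23°, +79.40°, +93.45°.
Eastward gaps between consecutive values (wrapping around): 2.22°, 6.17°, 14.05°, 337.56°.
Largest gap = 337.56° ⇒ minimal covering band is its complement: 360° − 337.56° = 22.44°.
Band runs from +71.01° eastward to +93.45°.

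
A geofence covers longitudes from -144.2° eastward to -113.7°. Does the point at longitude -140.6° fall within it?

Yes

Band width going east from -144.2° to -113.7°: ((-113.7 − -144.2) mod 360) = 30.5°.
Offset of -140.6° east of the west edge: ((-140.6 − -144.2) mod 360) = 3.6°.
3.6° ≤ 30.5° ⇒ inside.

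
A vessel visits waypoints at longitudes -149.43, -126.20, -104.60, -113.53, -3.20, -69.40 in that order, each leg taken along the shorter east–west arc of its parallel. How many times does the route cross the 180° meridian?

Leg 1: -149.43° → -126.20°, shortest Δλ = 23.23° (east) — does not cross 180°.
Leg 2: -126.20° → -104.60°, shortest Δλ = 21.6° (east) — does not cross 180°.
Leg 3: -104.60° → -113.53°, shortest Δλ = -8.93° (west) — does not cross 180°.
Leg 4: -113.53° → -3.20°, shortest Δλ = 110.33° (east) — does not cross 180°.
Leg 5: -3.20° → -69.40°, shortest Δλ = -66.2° (west) — does not cross 180°.
Total crossings: 0.

0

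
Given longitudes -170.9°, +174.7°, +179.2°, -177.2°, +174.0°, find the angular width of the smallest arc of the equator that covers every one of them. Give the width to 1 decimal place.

Sort the longitudes: -177.2°, -170.9°, +174.0°, +174.7°, +179.2°.
Eastward gaps between consecutive values (wrapping around): 6.3°, 344.9°, 0.7°, 4.5°, 3.6°.
Largest gap = 344.9° ⇒ minimal covering band is its complement: 360° − 344.9° = 15.1°.
Band runs from +174.0° eastward to -170.9°, crossing the antimeridian.

15.1°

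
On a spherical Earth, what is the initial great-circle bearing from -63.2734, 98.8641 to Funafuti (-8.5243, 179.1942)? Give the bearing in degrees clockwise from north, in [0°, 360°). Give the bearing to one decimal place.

85.2°

Δλ = 179.1942 − 98.8641 = 80.3301°.
θ = atan2( sin Δλ · cos φ₂ , cos φ₁ · sin φ₂ − sin φ₁ · cos φ₂ · cos Δλ )
  = atan2(0.97490, 0.08171) = 85.209° → normalised to [0°, 360°): 85.209°.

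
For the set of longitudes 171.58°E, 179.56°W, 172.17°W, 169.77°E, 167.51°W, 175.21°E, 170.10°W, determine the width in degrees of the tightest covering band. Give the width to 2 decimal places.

Sort the longitudes: -179.56°, -172.17°, -170.10°, -167.51°, +169.77°, +171.58°, +175.21°.
Eastward gaps between consecutive values (wrapping around): 7.39°, 2.07°, 2.59°, 337.28°, 1.81°, 3.63°, 5.23°.
Largest gap = 337.28° ⇒ minimal covering band is its complement: 360° − 337.28° = 22.72°.
Band runs from +169.77° eastward to -167.51°, crossing the antimeridian.

22.72°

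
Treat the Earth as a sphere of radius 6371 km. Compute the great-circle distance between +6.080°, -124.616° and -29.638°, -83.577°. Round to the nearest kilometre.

5912 km

Δλ = -83.577 − -124.616 = 41.039°.
Δφ = -29.638 − 6.080 = -35.718°.
a = sin²(Δφ/2) + cos φ₁ · cos φ₂ · sin²(Δλ/2) = 0.200243.
c = 2·atan2(√a, √(1−a)) = 0.92790 rad → d = 6371·c ≈ 5911.66 km.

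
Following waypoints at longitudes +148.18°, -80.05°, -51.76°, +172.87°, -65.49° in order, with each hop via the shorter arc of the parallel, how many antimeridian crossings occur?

Leg 1: +148.18° → -80.05°, shortest Δλ = 131.77° (east) — crosses 180°.
Leg 2: -80.05° → -51.76°, shortest Δλ = 28.29° (east) — does not cross 180°.
Leg 3: -51.76° → +172.87°, shortest Δλ = -135.37° (west) — crosses 180°.
Leg 4: +172.87° → -65.49°, shortest Δλ = 121.64° (east) — crosses 180°.
Total crossings: 3.

3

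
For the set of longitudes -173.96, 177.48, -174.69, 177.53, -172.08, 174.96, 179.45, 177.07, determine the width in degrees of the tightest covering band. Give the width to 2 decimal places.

12.96°

Sort the longitudes: -174.69°, -173.96°, -172.08°, +174.96°, +177.07°, +177.48°, +177.53°, +179.45°.
Eastward gaps between consecutive values (wrapping around): 0.73°, 1.88°, 347.04°, 2.11°, 0.41°, 0.05°, 1.92°, 5.86°.
Largest gap = 347.04° ⇒ minimal covering band is its complement: 360° − 347.04° = 12.96°.
Band runs from +174.96° eastward to -172.08°, crossing the antimeridian.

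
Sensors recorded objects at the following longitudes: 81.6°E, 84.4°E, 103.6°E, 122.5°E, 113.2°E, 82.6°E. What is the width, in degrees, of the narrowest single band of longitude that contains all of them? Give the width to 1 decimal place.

Sort the longitudes: +81.6°, +82.6°, +84.4°, +103.6°, +113.2°, +122.5°.
Eastward gaps between consecutive values (wrapping around): 1.0°, 1.8°, 19.2°, 9.6°, 9.3°, 319.1°.
Largest gap = 319.1° ⇒ minimal covering band is its complement: 360° − 319.1° = 40.9°.
Band runs from +81.6° eastward to +122.5°.

40.9°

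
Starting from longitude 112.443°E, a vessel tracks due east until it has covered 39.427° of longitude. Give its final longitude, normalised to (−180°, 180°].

Start at +112.443°; shift +39.427° → +151.870°.
+151.870° already lies in (−180°, 180°].

151.870°E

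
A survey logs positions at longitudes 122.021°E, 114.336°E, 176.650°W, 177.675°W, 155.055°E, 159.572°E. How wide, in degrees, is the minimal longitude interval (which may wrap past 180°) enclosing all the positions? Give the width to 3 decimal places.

Sort the longitudes: -177.675°, -176.650°, +114.336°, +122.021°, +155.055°, +159.572°.
Eastward gaps between consecutive values (wrapping around): 1.025°, 290.986°, 7.685°, 33.034°, 4.517°, 22.753°.
Largest gap = 290.986° ⇒ minimal covering band is its complement: 360° − 290.986° = 69.014°.
Band runs from +114.336° eastward to -176.650°, crossing the antimeridian.

69.014°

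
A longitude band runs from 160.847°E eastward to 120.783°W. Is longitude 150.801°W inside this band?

Band width going east from +160.847° to -120.783°: ((-120.783 − 160.847) mod 360) = 78.370°.
Offset of -150.801° east of the west edge: ((-150.801 − 160.847) mod 360) = 48.352°.
48.352° ≤ 78.370° ⇒ inside.

Yes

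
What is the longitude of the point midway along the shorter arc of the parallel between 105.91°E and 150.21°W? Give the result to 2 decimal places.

Signed shortest Δλ from +105.91° to -150.21° is +103.88°.
Midpoint longitude = +105.91° + (+103.88°)/2 = +105.91° + 51.94° = +157.85°.
(The naïve average (+105.91 + -150.21)/2 = -22.15° is on the wrong side of the globe.)

157.85°E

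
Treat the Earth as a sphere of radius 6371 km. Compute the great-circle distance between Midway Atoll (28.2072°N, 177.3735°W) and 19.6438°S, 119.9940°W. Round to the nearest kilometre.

8143 km

Δλ = -119.9940 − -177.3735 = 57.3795°.
Δφ = -19.6438 − 28.2072 = -47.8510°.
a = sin²(Δφ/2) + cos φ₁ · cos φ₂ · sin²(Δλ/2) = 0.355745.
c = 2·atan2(√a, √(1−a)) = 1.27813 rad → d = 6371·c ≈ 8142.93 km.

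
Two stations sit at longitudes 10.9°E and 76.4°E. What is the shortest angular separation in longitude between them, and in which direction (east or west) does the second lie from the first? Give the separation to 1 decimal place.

65.5° east

Raw difference: 76.4 − 10.9 = 65.5°.
Normalise into (−180°, 180°]: 65.5° stays 65.5°.
Positive ⇒ the second point lies to the east; separation 65.5°.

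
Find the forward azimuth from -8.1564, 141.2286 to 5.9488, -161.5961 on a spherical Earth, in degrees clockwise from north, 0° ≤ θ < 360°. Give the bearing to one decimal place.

Δλ = -161.5961 − 141.2286 = -302.8247°; wrapped into (−180°, 180°]: 57.1753°.
θ = atan2( sin Δλ · cos φ₂ , cos φ₁ · sin φ₂ − sin φ₁ · cos φ₂ · cos Δλ )
  = atan2(0.83581, 0.17908) = 77.906° → normalised to [0°, 360°): 77.906°.

77.9°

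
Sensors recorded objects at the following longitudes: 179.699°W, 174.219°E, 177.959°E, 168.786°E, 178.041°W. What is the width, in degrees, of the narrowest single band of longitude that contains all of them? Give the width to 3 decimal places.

Sort the longitudes: -179.699°, -178.041°, +168.786°, +174.219°, +177.959°.
Eastward gaps between consecutive values (wrapping around): 1.658°, 346.827°, 5.433°, 3.740°, 2.342°.
Largest gap = 346.827° ⇒ minimal covering band is its complement: 360° − 346.827° = 13.173°.
Band runs from +168.786° eastward to -178.041°, crossing the antimeridian.

13.173°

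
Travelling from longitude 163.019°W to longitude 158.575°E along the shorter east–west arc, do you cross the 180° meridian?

Yes

Naïve |158.575 − -163.019| = 321.594° > 180°, so the shorter arc goes the other way round — across 180°.
Signed shortest Δλ = ((158.575 − -163.019 + 180) mod 360) − 180 = -38.406°.
Going west by 38.406° from -163.019° passes through 180° before reaching +158.575°.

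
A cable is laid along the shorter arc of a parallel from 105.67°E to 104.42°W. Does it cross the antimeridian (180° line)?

Naïve |-104.42 − 105.67| = 210.09° > 180°, so the shorter arc goes the other way round — across 180°.
Signed shortest Δλ = ((-104.42 − 105.67 + 180) mod 360) − 180 = 149.91°.
Going east by 149.91° from +105.67° passes through 180° before reaching -104.42°.

Yes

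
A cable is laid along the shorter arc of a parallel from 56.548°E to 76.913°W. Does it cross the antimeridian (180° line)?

No

Signed shortest Δλ = ((-76.913 − 56.548 + 180) mod 360) − 180 = -133.461°.
Going west by 133.461° from +56.548° reaches -76.913° without touching 180°.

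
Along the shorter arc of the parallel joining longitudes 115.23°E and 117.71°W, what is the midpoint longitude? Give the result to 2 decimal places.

Signed shortest Δλ from +115.23° to -117.71° is +127.06°.
Midpoint longitude = +115.23° + (+127.06°)/2 = +115.23° + 63.53° = +178.76°.
(The naïve average (+115.23 + -117.71)/2 = -1.24° is on the wrong side of the globe.)

178.76°E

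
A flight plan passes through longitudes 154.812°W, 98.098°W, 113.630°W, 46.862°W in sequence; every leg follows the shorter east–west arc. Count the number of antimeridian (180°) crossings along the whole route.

Leg 1: -154.812° → -98.098°, shortest Δλ = 56.714° (east) — does not cross 180°.
Leg 2: -98.098° → -113.630°, shortest Δλ = -15.532° (west) — does not cross 180°.
Leg 3: -113.630° → -46.862°, shortest Δλ = 66.768° (east) — does not cross 180°.
Total crossings: 0.

0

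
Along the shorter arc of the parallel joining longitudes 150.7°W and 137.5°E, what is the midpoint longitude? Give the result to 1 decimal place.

173.4°E

Signed shortest Δλ from -150.7° to +137.5° is -71.8°.
Midpoint longitude = -150.7° + (-71.8°)/2 = -150.7° − 35.9° = -186.6°.
Normalise into (−180°, 180°]: +173.4°.
(The naïve average (-150.7 + +137.5)/2 = -6.6° is on the wrong side of the globe.)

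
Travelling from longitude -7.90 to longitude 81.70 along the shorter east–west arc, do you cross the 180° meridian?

Signed shortest Δλ = ((81.70 − -7.90 + 180) mod 360) − 180 = 89.6°.
Going east by 89.6° from -7.90° reaches +81.70° without touching 180°.

No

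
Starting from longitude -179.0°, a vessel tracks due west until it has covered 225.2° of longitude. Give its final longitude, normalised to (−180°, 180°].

-44.2°

Start at -179.0°; shift −225.2° → -404.2°.
-404.2° lies outside (−180°, 180°]; add 360° → -44.2°.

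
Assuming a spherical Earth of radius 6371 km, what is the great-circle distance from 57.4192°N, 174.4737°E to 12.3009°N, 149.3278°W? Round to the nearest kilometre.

5875 km

Δλ = -149.3278 − 174.4737 = -323.8015°; wrapped into (−180°, 180°]: 36.1985°.
Δφ = 12.3009 − 57.4192 = -45.1183°.
a = sin²(Δφ/2) + cos φ₁ · cos φ₂ · sin²(Δλ/2) = 0.197955.
c = 2·atan2(√a, √(1−a)) = 0.92217 rad → d = 6371·c ≈ 5875.16 km.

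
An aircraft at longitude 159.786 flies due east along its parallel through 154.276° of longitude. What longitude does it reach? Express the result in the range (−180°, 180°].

-45.938°

Start at +159.786°; shift +154.276° → +314.062°.
+314.062° lies outside (−180°, 180°]; subtract 360° → -45.938°.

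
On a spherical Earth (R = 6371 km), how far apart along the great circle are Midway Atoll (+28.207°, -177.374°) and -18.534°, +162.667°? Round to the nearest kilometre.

Δλ = 162.667 − -177.374 = 340.041°; wrapped into (−180°, 180°]: -19.959°.
Δφ = -18.534 − 28.207 = -46.741°.
a = sin²(Δφ/2) + cos φ₁ · cos φ₂ · sin²(Δλ/2) = 0.182444.
c = 2·atan2(√a, √(1−a)) = 0.88264 rad → d = 6371·c ≈ 5623.31 km.

5623 km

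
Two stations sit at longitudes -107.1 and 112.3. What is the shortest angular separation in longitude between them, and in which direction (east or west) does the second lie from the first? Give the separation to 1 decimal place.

Raw difference: 112.3 − -107.1 = 219.4°.
Normalise into (−180°, 180°]: 219.4° − 360° = -140.6°.
Negative ⇒ the second point lies to the west; separation 140.6°.

140.6° west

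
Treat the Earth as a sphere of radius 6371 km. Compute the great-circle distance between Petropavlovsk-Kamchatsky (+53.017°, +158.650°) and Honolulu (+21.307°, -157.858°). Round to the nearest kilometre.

Δλ = -157.858 − 158.650 = -316.508°; wrapped into (−180°, 180°]: 43.492°.
Δφ = 21.307 − 53.017 = -31.710°.
a = sin²(Δφ/2) + cos φ₁ · cos φ₂ · sin²(Δλ/2) = 0.151571.
c = 2·atan2(√a, √(1−a)) = 0.79979 rad → d = 6371·c ≈ 5095.46 km.

5095 km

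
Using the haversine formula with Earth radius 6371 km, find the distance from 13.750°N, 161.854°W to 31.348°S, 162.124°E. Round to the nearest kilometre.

Δλ = 162.124 − -161.854 = 323.978°; wrapped into (−180°, 180°]: -36.022°.
Δφ = -31.348 − 13.750 = -45.098°.
a = sin²(Δφ/2) + cos φ₁ · cos φ₂ · sin²(Δλ/2) = 0.226360.
c = 2·atan2(√a, √(1−a)) = 0.99169 rad → d = 6371·c ≈ 6318.03 km.

6318 km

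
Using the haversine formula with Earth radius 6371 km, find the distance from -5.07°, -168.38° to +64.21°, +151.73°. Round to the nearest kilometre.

8378 km

Δλ = 151.73 − -168.38 = 320.11°; wrapped into (−180°, 180°]: -39.89°.
Δφ = 64.21 − -5.07 = 69.28°.
a = sin²(Δφ/2) + cos φ₁ · cos φ₂ · sin²(Δλ/2) = 0.373527.
c = 2·atan2(√a, √(1−a)) = 1.31507 rad → d = 6371·c ≈ 8378.33 km.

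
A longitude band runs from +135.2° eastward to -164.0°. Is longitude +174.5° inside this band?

Band width going east from +135.2° to -164.0°: ((-164.0 − 135.2) mod 360) = 60.8°.
Offset of +174.5° east of the west edge: ((174.5 − 135.2) mod 360) = 39.3°.
39.3° ≤ 60.8° ⇒ inside.

Yes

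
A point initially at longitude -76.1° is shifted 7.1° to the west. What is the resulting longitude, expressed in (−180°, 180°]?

-83.2°

Start at -76.1°; shift −7.1° → -83.2°.
-83.2° already lies in (−180°, 180°].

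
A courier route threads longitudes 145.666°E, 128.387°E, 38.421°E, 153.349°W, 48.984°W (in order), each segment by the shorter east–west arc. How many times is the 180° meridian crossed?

Leg 1: +145.666° → +128.387°, shortest Δλ = -17.279° (west) — does not cross 180°.
Leg 2: +128.387° → +38.421°, shortest Δλ = -89.966° (west) — does not cross 180°.
Leg 3: +38.421° → -153.349°, shortest Δλ = 168.23° (east) — crosses 180°.
Leg 4: -153.349° → -48.984°, shortest Δλ = 104.365° (east) — does not cross 180°.
Total crossings: 1.

1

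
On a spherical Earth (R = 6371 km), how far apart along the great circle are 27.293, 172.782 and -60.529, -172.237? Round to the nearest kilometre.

9860 km

Δλ = -172.237 − 172.782 = -345.019°; wrapped into (−180°, 180°]: 14.981°.
Δφ = -60.529 − 27.293 = -87.822°.
a = sin²(Δφ/2) + cos φ₁ · cos φ₂ · sin²(Δλ/2) = 0.488428.
c = 2·atan2(√a, √(1−a)) = 1.54765 rad → d = 6371·c ≈ 9860.08 km.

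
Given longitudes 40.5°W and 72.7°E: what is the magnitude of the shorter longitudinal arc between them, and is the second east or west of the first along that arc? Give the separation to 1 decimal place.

113.2° east

Raw difference: 72.7 − -40.5 = 113.2°.
Normalise into (−180°, 180°]: 113.2° stays 113.2°.
Positive ⇒ the second point lies to the east; separation 113.2°.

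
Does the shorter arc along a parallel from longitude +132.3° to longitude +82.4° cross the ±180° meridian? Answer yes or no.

Signed shortest Δλ = ((82.4 − 132.3 + 180) mod 360) − 180 = -49.9°.
Going west by 49.9° from +132.3° reaches +82.4° without touching 180°.

No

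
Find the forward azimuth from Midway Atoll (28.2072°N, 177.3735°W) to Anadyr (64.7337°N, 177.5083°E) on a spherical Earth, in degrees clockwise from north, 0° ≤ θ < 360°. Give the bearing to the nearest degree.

Δλ = 177.5083 − -177.3735 = 354.8818°; wrapped into (−180°, 180°]: -5.1182°.
θ = atan2( sin Δλ · cos φ₂ , cos φ₁ · sin φ₂ − sin φ₁ · cos φ₂ · cos Δλ )
  = atan2(-0.03808, 0.59600) = -3.656° → normalised to [0°, 360°): 356.344°.

356°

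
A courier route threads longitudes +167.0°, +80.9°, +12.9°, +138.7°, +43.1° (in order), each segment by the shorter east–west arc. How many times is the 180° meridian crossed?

Leg 1: +167.0° → +80.9°, shortest Δλ = -86.1° (west) — does not cross 180°.
Leg 2: +80.9° → +12.9°, shortest Δλ = -68.0° (west) — does not cross 180°.
Leg 3: +12.9° → +138.7°, shortest Δλ = 125.8° (east) — does not cross 180°.
Leg 4: +138.7° → +43.1°, shortest Δλ = -95.6° (west) — does not cross 180°.
Total crossings: 0.

0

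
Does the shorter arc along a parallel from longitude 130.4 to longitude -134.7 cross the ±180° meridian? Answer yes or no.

Naïve |-134.7 − 130.4| = 265.1° > 180°, so the shorter arc goes the other way round — across 180°.
Signed shortest Δλ = ((-134.7 − 130.4 + 180) mod 360) − 180 = 94.9°.
Going east by 94.9° from +130.4° passes through 180° before reaching -134.7°.

Yes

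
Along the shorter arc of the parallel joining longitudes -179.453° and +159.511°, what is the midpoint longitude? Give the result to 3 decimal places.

+170.029°

Signed shortest Δλ from -179.453° to +159.511° is -21.036°.
Midpoint longitude = -179.453° + (-21.036°)/2 = -179.453° − 10.518° = -189.971°.
Normalise into (−180°, 180°]: +170.029°.
(The naïve average (-179.453 + +159.511)/2 = -9.971° is on the wrong side of the globe.)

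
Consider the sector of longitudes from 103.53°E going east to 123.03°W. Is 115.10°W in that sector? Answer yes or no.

No

Band width going east from +103.53° to -123.03°: ((-123.03 − 103.53) mod 360) = 133.44°.
Offset of -115.10° east of the west edge: ((-115.10 − 103.53) mod 360) = 141.37°.
141.37° > 133.44° ⇒ outside.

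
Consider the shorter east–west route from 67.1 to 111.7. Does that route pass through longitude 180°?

Signed shortest Δλ = ((111.7 − 67.1 + 180) mod 360) − 180 = 44.6°.
Going east by 44.6° from +67.1° reaches +111.7° without touching 180°.

No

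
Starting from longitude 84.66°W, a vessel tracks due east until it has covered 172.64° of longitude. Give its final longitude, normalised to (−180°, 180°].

Start at -84.66°; shift +172.64° → +87.98°.
+87.98° already lies in (−180°, 180°].

87.98°E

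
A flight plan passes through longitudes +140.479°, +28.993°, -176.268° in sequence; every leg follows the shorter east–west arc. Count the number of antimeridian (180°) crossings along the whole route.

1

Leg 1: +140.479° → +28.993°, shortest Δλ = -111.486° (west) — does not cross 180°.
Leg 2: +28.993° → -176.268°, shortest Δλ = 154.739° (east) — crosses 180°.
Total crossings: 1.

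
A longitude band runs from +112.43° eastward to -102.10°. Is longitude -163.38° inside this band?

Yes

Band width going east from +112.43° to -102.10°: ((-102.10 − 112.43) mod 360) = 145.47°.
Offset of -163.38° east of the west edge: ((-163.38 − 112.43) mod 360) = 84.19°.
84.19° ≤ 145.47° ⇒ inside.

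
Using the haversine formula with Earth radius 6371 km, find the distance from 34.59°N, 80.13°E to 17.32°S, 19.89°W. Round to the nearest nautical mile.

Δλ = -19.89 − 80.13 = -100.02°.
Δφ = -17.32 − 34.59 = -51.91°.
a = sin²(Δφ/2) + cos φ₁ · cos φ₂ · sin²(Δλ/2) = 0.652875.
c = 2·atan2(√a, √(1−a)) = 1.88152 rad → d = 6371·c ≈ 11987.18 km ≈ 6472.56 nmi.

6473 nmi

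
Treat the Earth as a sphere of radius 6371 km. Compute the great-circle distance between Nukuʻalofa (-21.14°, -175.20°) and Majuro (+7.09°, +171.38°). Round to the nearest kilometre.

3464 km

Δλ = 171.38 − -175.20 = 346.58°; wrapped into (−180°, 180°]: -13.42°.
Δφ = 7.09 − -21.14 = 28.23°.
a = sin²(Δφ/2) + cos φ₁ · cos φ₂ · sin²(Δλ/2) = 0.072108.
c = 2·atan2(√a, √(1−a)) = 0.54373 rad → d = 6371·c ≈ 3464.13 km.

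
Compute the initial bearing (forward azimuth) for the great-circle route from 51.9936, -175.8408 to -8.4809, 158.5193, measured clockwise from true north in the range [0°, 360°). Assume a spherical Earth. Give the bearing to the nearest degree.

Δλ = 158.5193 − -175.8408 = 334.3601°; wrapped into (−180°, 180°]: -25.6399°.
θ = atan2( sin Δλ · cos φ₂ , cos φ₁ · sin φ₂ − sin φ₁ · cos φ₂ · cos Δλ )
  = atan2(-0.42798, -0.79340) = -151.656° → normalised to [0°, 360°): 208.344°.

208°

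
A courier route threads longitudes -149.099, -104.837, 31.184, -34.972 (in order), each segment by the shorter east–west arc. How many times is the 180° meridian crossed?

Leg 1: -149.099° → -104.837°, shortest Δλ = 44.262° (east) — does not cross 180°.
Leg 2: -104.837° → +31.184°, shortest Δλ = 136.021° (east) — does not cross 180°.
Leg 3: +31.184° → -34.972°, shortest Δλ = -66.156° (west) — does not cross 180°.
Total crossings: 0.

0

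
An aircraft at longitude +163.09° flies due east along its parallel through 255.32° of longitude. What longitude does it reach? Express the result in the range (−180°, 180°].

Start at +163.09°; shift +255.32° → +418.41°.
+418.41° lies outside (−180°, 180°]; subtract 360° → +58.41°.

+58.41°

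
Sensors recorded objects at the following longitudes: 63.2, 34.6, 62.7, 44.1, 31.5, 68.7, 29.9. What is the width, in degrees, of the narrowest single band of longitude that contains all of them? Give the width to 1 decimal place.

Sort the longitudes: +29.9°, +31.5°, +34.6°, +44.1°, +62.7°, +63.2°, +68.7°.
Eastward gaps between consecutive values (wrapping around): 1.6°, 3.1°, 9.5°, 18.6°, 0.5°, 5.5°, 321.2°.
Largest gap = 321.2° ⇒ minimal covering band is its complement: 360° − 321.2° = 38.8°.
Band runs from +29.9° eastward to +68.7°.

38.8°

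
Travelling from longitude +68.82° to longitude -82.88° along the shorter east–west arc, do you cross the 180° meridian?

No

Signed shortest Δλ = ((-82.88 − 68.82 + 180) mod 360) − 180 = -151.7°.
Going west by 151.7° from +68.82° reaches -82.88° without touching 180°.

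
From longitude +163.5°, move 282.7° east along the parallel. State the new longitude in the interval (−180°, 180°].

+86.2°

Start at +163.5°; shift +282.7° → +446.2°.
+446.2° lies outside (−180°, 180°]; subtract 360° → +86.2°.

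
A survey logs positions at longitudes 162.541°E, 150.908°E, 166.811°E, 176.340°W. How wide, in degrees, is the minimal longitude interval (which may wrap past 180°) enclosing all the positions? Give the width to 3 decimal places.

32.752°

Sort the longitudes: -176.340°, +150.908°, +162.541°, +166.811°.
Eastward gaps between consecutive values (wrapping around): 327.248°, 11.633°, 4.270°, 16.849°.
Largest gap = 327.248° ⇒ minimal covering band is its complement: 360° − 327.248° = 32.752°.
Band runs from +150.908° eastward to -176.340°, crossing the antimeridian.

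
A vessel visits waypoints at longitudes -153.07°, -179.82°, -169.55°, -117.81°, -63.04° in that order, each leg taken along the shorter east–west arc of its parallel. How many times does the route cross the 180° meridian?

Leg 1: -153.07° → -179.82°, shortest Δλ = -26.75° (west) — does not cross 180°.
Leg 2: -179.82° → -169.55°, shortest Δλ = 10.27° (east) — does not cross 180°.
Leg 3: -169.55° → -117.81°, shortest Δλ = 51.74° (east) — does not cross 180°.
Leg 4: -117.81° → -63.04°, shortest Δλ = 54.77° (east) — does not cross 180°.
Total crossings: 0.

0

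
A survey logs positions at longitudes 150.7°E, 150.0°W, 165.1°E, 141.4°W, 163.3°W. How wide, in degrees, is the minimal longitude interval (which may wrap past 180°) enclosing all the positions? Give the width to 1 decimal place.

Sort the longitudes: -163.3°, -150.0°, -141.4°, +150.7°, +165.1°.
Eastward gaps between consecutive values (wrapping around): 13.3°, 8.6°, 292.1°, 14.4°, 31.6°.
Largest gap = 292.1° ⇒ minimal covering band is its complement: 360° − 292.1° = 67.9°.
Band runs from +150.7° eastward to -141.4°, crossing the antimeridian.

67.9°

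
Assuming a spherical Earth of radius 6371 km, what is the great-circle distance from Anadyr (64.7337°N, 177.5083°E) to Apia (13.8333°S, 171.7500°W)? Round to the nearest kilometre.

8783 km

Δλ = -171.7500 − 177.5083 = -349.2583°; wrapped into (−180°, 180°]: 10.7417°.
Δφ = -13.8333 − 64.7337 = -78.5670°.
a = sin²(Δφ/2) + cos φ₁ · cos φ₂ · sin²(Δλ/2) = 0.404520.
c = 2·atan2(√a, √(1−a)) = 1.37866 rad → d = 6371·c ≈ 8783.42 km.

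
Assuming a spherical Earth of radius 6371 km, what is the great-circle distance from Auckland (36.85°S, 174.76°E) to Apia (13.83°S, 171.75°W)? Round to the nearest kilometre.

2889 km

Δλ = -171.75 − 174.76 = -346.51°; wrapped into (−180°, 180°]: 13.49°.
Δφ = -13.83 − -36.85 = 23.02°.
a = sin²(Δφ/2) + cos φ₁ · cos φ₂ · sin²(Δλ/2) = 0.050534.
c = 2·atan2(√a, √(1−a)) = 0.45347 rad → d = 6371·c ≈ 2889.07 km.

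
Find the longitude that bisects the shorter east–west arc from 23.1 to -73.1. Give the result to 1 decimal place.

Signed shortest Δλ from +23.1° to -73.1° is -96.2°.
Midpoint longitude = +23.1° + (-96.2°)/2 = +23.1° − 48.1° = -25.0°.

-25.0°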